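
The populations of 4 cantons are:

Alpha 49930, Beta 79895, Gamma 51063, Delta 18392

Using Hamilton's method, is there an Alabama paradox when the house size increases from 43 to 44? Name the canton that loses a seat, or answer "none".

At 43 seats: Alpha 11, Beta 17, Gamma 11, Delta 4.
At 44 seats: Alpha 11, Beta 18, Gamma 11, Delta 4.
No canton's allocation decreased.

none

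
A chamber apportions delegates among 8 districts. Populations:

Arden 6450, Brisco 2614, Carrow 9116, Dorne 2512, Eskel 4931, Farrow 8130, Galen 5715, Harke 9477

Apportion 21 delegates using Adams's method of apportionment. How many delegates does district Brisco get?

1

Standard divisor 48945/21 ≈ 2330.714; standard quotas: Arden 2.767, Brisco 1.122, Carrow 3.911, Dorne 1.078, Eskel 2.116, Farrow 3.488, Galen 2.452, Harke 4.066.
Rounding up gives 3, 2, 4, 2, 3, 4, 3, 5 = 26 seats, so the divisor must be adjusted.
With modified divisor 2800: modified quotas Arden 2.304, Brisco 0.934, Carrow 3.256, Dorne 0.897, Eskel 1.761, Farrow 2.904, Galen 2.041, Harke 3.385.
Rounding up: Arden 3, Brisco 1, Carrow 4, Dorne 1, Eskel 2, Farrow 3, Galen 3, Harke 4 (total 21).
Brisco receives 1.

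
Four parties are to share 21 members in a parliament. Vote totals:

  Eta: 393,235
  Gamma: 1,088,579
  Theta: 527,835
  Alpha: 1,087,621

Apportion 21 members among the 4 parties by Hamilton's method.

The standard divisor is 3097270/21 ≈ 147489.048.
Standard quotas: Eta 2.6662, Gamma 7.3807, Theta 3.5788, Alpha 7.3742.
Lower quotas: Eta 2, Gamma 7, Theta 3, Alpha 7 (sum 19, leaving 2 seats).
Remainders in descending order: Eta 0.6662, Theta 0.5788, Gamma 0.3807, Alpha 0.3742.
The surplus seats go to Eta, Theta.

Eta 3; Gamma 7; Theta 4; Alpha 7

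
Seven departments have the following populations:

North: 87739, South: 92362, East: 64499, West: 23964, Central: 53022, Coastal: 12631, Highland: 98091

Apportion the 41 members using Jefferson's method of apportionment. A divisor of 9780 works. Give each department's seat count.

With modified divisor 9780: modified quotas North 8.971, South 9.444, East 6.595, West 2.450, Central 5.421, Coastal 1.292, Highland 10.030.
Rounding down: North 8, South 9, East 6, West 2, Central 5, Coastal 1, Highland 10 (total 41).

North=8, South=9, East=6, West=2, Central=5, Coastal=1, Highland=10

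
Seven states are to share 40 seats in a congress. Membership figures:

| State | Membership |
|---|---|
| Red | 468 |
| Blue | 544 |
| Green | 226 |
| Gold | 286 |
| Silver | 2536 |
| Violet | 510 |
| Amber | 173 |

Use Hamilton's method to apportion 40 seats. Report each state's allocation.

Red=4, Blue=5, Green=2, Gold=2, Silver=21, Violet=4, Amber=2

The standard divisor is 4743/40 ≈ 118.575.
Standard quotas: Red 3.947, Blue 4.588, Green 1.906, Gold 2.412, Silver 21.387, Violet 4.301, Amber 1.459.
Lower quotas: Red 3, Blue 4, Green 1, Gold 2, Silver 21, Violet 4, Amber 1 (sum 36, leaving 4 seats).
Remainders in descending order: Red 0.947, Green 0.906, Blue 0.588, Amber 0.459, Gold 0.412, Silver 0.387, Violet 0.301.
The surplus seats go to Red, Green, Blue, Amber.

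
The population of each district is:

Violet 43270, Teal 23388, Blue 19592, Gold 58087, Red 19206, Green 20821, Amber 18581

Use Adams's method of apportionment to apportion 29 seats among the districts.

Standard divisor 202945/29 ≈ 6998.103; standard quotas: Violet 6.183, Teal 3.342, Blue 2.800, Gold 8.300, Red 2.744, Green 2.975, Amber 2.655.
Rounding up gives 7, 4, 3, 9, 3, 3, 3 = 32 seats, so the divisor must be adjusted.
With modified divisor 8000: modified quotas Violet 5.409, Teal 2.924, Blue 2.449, Gold 7.261, Red 2.401, Green 2.603, Amber 2.323.
Rounding up: Violet 6, Teal 3, Blue 3, Gold 8, Red 3, Green 3, Amber 3 (total 29).

Violet: 6, Teal: 3, Blue: 3, Gold: 8, Red: 3, Green: 3, Amber: 3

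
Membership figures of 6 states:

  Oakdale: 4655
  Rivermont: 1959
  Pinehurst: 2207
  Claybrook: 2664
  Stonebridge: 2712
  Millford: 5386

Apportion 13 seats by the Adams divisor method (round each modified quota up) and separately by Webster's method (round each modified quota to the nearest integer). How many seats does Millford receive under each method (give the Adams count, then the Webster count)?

Adams: Oakdale 3, Rivermont 1, Pinehurst 2, Claybrook 2, Stonebridge 2, Millford 3.
Webster: Oakdale 3, Rivermont 1, Pinehurst 1, Claybrook 2, Stonebridge 2, Millford 4.
Millford gets 3 under Adams and 4 under Webster.

3 and 4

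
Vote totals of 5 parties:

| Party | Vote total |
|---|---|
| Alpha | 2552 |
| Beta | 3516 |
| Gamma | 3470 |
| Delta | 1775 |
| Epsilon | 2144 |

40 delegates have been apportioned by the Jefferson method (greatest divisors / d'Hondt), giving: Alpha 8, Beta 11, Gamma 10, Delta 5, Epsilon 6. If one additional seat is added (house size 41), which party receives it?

Gamma

Priority for the next seat is population ÷ (current seats + 1).
Priorities: Alpha 283.556, Beta 293.000, Gamma 315.455, Delta 295.833, Epsilon 306.286.
Highest priority: Gamma.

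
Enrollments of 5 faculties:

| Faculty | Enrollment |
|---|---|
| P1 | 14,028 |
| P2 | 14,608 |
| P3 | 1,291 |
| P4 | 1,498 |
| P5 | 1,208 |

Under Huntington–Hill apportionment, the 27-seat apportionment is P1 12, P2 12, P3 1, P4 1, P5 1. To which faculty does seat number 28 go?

Priority for the next seat is population ÷ (√(s·(s+1))).
Priorities: P1 1123.139, P2 1169.576, P3 912.875, P4 1059.246, P5 854.185.
Highest priority: P2.

P2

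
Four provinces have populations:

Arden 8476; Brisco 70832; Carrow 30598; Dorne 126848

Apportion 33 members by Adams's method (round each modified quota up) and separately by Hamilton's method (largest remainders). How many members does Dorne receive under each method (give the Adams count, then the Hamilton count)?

Adams: Arden 2, Brisco 10, Carrow 4, Dorne 17.
Hamilton: Arden 1, Brisco 10, Carrow 4, Dorne 18.
Dorne gets 17 under Adams and 18 under Hamilton.

17 and 18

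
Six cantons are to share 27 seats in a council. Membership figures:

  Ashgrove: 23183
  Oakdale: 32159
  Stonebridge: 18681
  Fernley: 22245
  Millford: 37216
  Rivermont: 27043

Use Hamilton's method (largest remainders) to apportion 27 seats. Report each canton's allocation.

Ashgrove 4; Oakdale 5; Stonebridge 3; Fernley 4; Millford 6; Rivermont 5

Standard divisor: 160527 ÷ 27 ≈ 5945.444.
Standard quotas: Ashgrove 3.8993, Oakdale 5.4090, Stonebridge 3.1421, Fernley 3.7415, Millford 6.2596, Rivermont 4.5485.
Lower quotas: Ashgrove 3, Oakdale 5, Stonebridge 3, Fernley 3, Millford 6, Rivermont 4 (sum 24, leaving 3 seats).
Remainders in descending order: Ashgrove 0.8993, Fernley 0.7415, Rivermont 0.5485, Oakdale 0.4090, Millford 0.2596, Stonebridge 0.1421.
The surplus seats go to Ashgrove, Fernley, Rivermont.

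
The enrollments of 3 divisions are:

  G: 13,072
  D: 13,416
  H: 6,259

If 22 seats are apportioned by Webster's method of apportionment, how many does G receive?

Standard divisor 32747/22 ≈ 1488.5; standard quotas: G 8.782, D 9.013, H 4.205.
Rounding to the nearest integer gives G 9, D 9, H 4 — total 22, matching the house size, so no adjustment is needed.
G receives 9.

9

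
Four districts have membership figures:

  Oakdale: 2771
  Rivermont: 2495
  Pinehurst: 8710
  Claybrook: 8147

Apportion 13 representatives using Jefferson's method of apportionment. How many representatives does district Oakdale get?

Standard divisor 22123/13 ≈ 1701.769; standard quotas: Oakdale 1.628, Rivermont 1.466, Pinehurst 5.118, Claybrook 4.787.
Rounding down gives 1, 1, 5, 4 = 11 seats, so the divisor must be adjusted.
With modified divisor 1400: modified quotas Oakdale 1.979, Rivermont 1.782, Pinehurst 6.221, Claybrook 5.819.
Rounding down: Oakdale 1, Rivermont 1, Pinehurst 6, Claybrook 5 (total 13).
Oakdale receives 1.

1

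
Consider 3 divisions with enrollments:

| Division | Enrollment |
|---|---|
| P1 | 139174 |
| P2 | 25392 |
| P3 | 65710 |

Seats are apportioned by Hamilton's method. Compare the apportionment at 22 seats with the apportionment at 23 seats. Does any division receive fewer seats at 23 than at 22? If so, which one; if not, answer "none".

At 22 seats: P1 13, P2 3, P3 6.
At 23 seats: P1 14, P2 2, P3 7.
P2 drops from 3 to 2.

P2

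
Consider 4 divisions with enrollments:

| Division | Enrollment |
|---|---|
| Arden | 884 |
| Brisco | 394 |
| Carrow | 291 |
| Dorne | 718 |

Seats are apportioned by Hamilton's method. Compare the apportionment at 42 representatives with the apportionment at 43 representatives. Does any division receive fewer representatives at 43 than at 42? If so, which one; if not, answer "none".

Carrow

At 42 seats: Arden 16, Brisco 7, Carrow 6, Dorne 13.
At 43 seats: Arden 17, Brisco 7, Carrow 5, Dorne 14.
Carrow drops from 6 to 5.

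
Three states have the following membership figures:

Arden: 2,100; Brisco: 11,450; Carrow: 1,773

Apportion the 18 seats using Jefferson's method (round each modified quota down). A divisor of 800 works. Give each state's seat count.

Arden=2, Brisco=14, Carrow=2

With modified divisor 800: modified quotas Arden 2.625, Brisco 14.312, Carrow 2.216.
Rounding down: Arden 2, Brisco 14, Carrow 2 (total 18).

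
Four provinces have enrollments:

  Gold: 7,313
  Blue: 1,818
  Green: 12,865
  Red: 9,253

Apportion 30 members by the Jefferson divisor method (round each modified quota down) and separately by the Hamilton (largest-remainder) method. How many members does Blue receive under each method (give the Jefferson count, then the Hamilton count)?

Jefferson: Gold 7, Blue 1, Green 13, Red 9.
Hamilton: Gold 7, Blue 2, Green 12, Red 9.
Blue gets 1 under Jefferson and 2 under Hamilton.

1 and 2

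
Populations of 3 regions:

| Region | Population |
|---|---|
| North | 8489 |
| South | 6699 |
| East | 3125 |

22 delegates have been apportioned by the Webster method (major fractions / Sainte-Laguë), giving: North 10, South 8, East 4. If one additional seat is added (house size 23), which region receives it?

Priority for the next seat is population ÷ (current seats + 0.5).
Priorities: North 808.476, South 788.118, East 694.444.
Highest priority: North.

North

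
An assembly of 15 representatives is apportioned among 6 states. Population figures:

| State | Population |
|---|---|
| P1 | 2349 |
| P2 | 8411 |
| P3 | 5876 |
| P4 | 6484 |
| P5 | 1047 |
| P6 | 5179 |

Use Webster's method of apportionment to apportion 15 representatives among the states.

P1=1; P2=4; P3=3; P4=3; P5=1; P6=3

Standard divisor 29346/15 ≈ 1956.4; standard quotas: P1 1.201, P2 4.299, P3 3.003, P4 3.314, P5 0.535, P6 2.647.
Rounding to the nearest integer gives P1 1, P2 4, P3 3, P4 3, P5 1, P6 3 — total 15, matching the house size, so no adjustment is needed.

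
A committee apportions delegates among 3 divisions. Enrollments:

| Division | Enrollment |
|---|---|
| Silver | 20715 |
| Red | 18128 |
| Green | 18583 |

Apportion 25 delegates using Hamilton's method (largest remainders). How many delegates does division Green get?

8

Standard divisor: 57426 ÷ 25 ≈ 2297.04.
Standard quotas: Silver 9.0181, Red 7.8919, Green 8.0900.
Lower quotas: Silver 9, Red 7, Green 8 (sum 24, leaving 1 seat).
Remainders in descending order: Red 0.8919, Green 0.0900, Silver 0.0181.
The surplus seat goes to Red.
Green receives 8.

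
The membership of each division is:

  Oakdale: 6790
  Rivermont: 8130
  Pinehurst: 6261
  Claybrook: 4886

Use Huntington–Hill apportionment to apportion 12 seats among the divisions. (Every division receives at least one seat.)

Oakdale 3, Rivermont 4, Pinehurst 3, Claybrook 2

With divisor 2171: modified quotas Oakdale 3.128, Rivermont 3.745, Pinehurst 2.884, Claybrook 2.251.
Geometric-mean thresholds: Oakdale √(3·4)=3.464, Rivermont √(3·4)=3.464, Pinehurst √(2·3)=2.449, Claybrook √(2·3)=2.449.
Each quota rounded against its threshold gives Oakdale 3, Rivermont 4, Pinehurst 3, Claybrook 2 (total 12).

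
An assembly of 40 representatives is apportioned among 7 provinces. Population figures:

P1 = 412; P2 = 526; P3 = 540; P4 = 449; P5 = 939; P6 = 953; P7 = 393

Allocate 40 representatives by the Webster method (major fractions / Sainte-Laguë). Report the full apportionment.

P1 4, P2 5, P3 5, P4 4, P5 9, P6 9, P7 4

Standard divisor 4212/40 ≈ 105.3; standard quotas: P1 3.913, P2 4.995, P3 5.128, P4 4.264, P5 8.917, P6 9.050, P7 3.732.
Rounding to the nearest integer gives P1 4, P2 5, P3 5, P4 4, P5 9, P6 9, P7 4 — total 40, matching the house size, so no adjustment is needed.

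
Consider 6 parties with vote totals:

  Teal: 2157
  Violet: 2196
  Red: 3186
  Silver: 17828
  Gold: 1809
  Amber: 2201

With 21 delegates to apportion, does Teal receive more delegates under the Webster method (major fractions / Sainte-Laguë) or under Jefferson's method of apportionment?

Webster: Teal 2, Violet 2, Red 2, Silver 12, Gold 1, Amber 2.
Jefferson: Teal 1, Violet 1, Red 2, Silver 15, Gold 1, Amber 1.
Teal gets 2 under Webster and 1 under Jefferson.

Webster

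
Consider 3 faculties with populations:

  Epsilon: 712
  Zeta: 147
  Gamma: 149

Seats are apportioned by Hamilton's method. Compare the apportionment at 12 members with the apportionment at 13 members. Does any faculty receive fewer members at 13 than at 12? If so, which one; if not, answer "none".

At 12 seats: Epsilon 8, Zeta 2, Gamma 2.
At 13 seats: Epsilon 9, Zeta 2, Gamma 2.
No faculty's allocation decreased.

none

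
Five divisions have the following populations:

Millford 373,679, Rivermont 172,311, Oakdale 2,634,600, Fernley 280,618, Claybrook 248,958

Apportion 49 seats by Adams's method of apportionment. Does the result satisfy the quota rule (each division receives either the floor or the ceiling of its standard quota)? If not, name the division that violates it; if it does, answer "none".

Oakdale

Standard quotas: Millford 4.935, Rivermont 2.276, Oakdale 34.795, Fernley 3.706, Claybrook 3.288.
Adams allocation: Millford 5, Rivermont 3, Oakdale 33, Fernley 4, Claybrook 4.
Oakdale has quota 34.795 (lower 34, upper 35) but receives 33 — outside the quota interval.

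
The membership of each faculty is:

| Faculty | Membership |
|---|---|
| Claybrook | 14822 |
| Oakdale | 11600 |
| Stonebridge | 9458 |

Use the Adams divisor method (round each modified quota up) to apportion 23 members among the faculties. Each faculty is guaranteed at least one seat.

Standard divisor 35880/23 ≈ 1560; standard quotas: Claybrook 9.501, Oakdale 7.436, Stonebridge 6.063.
Rounding up gives 10, 8, 7 = 25 seats, so the divisor must be adjusted.
With modified divisor 1652: modified quotas Claybrook 8.972, Oakdale 7.022, Stonebridge 5.725.
Rounding up: Claybrook 9, Oakdale 8, Stonebridge 6 (total 23).

Claybrook=9, Oakdale=8, Stonebridge=6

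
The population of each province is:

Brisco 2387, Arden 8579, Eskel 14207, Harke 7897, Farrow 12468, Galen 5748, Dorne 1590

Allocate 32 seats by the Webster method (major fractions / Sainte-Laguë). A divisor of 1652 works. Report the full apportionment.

With modified divisor 1652: modified quotas Brisco 1.445, Arden 5.193, Eskel 8.600, Harke 4.780, Farrow 7.547, Galen 3.479, Dorne 0.962.
Rounding to the nearest integer: Brisco 1, Arden 5, Eskel 9, Harke 5, Farrow 8, Galen 3, Dorne 1 (total 32).

Brisco: 1; Arden: 5; Eskel: 9; Harke: 5; Farrow: 8; Galen: 3; Dorne: 1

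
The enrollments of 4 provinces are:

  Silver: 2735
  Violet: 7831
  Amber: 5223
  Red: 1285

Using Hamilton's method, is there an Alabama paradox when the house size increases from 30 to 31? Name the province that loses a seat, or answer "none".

At 30 seats: Silver 5, Violet 14, Amber 9, Red 2.
At 31 seats: Silver 5, Violet 14, Amber 10, Red 2.
No province's allocation decreased.

none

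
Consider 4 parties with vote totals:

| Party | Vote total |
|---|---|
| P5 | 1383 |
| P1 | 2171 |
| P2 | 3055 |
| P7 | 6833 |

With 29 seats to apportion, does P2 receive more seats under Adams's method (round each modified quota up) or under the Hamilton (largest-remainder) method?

Adams: P5 3, P1 5, P2 7, P7 14.
Hamilton: P5 3, P1 5, P2 6, P7 15.
P2 gets 7 under Adams and 6 under Hamilton.

Adams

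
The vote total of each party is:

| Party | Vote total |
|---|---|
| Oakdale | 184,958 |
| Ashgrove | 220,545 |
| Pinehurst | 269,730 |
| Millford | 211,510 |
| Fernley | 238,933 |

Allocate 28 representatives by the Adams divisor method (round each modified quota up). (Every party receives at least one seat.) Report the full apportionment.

Oakdale 5, Ashgrove 5, Pinehurst 7, Millford 5, Fernley 6

Standard divisor 1125676/28 ≈ 40202.714; standard quotas: Oakdale 4.601, Ashgrove 5.486, Pinehurst 6.709, Millford 5.261, Fernley 5.943.
Rounding up gives 5, 6, 7, 6, 6 = 30 seats, so the divisor must be adjusted.
With modified divisor 44500: modified quotas Oakdale 4.156, Ashgrove 4.956, Pinehurst 6.061, Millford 4.753, Fernley 5.369.
Rounding up: Oakdale 5, Ashgrove 5, Pinehurst 7, Millford 5, Fernley 6 (total 28).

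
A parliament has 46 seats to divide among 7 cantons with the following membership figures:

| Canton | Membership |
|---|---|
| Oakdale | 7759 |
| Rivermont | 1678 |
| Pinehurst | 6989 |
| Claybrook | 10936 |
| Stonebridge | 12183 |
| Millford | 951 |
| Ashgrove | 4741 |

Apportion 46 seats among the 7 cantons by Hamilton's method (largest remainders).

Oakdale 8; Rivermont 2; Pinehurst 7; Claybrook 11; Stonebridge 12; Millford 1; Ashgrove 5

The standard divisor is 45237/46 ≈ 983.413.
Standard quotas: Oakdale 7.8899, Rivermont 1.7063, Pinehurst 7.1069, Claybrook 11.1205, Stonebridge 12.3885, Millford 0.9670, Ashgrove 4.8210.
Lower quotas: Oakdale 7, Rivermont 1, Pinehurst 7, Claybrook 11, Stonebridge 12, Millford 0, Ashgrove 4 (sum 42, leaving 4 seats).
Remainders in descending order: Millford 0.9670, Oakdale 0.8899, Ashgrove 0.8210, Rivermont 0.7063, Stonebridge 0.3885, Claybrook 0.1205, Pinehurst 0.1069.
Largest remainders: Millford, Oakdale, Ashgrove, Rivermont receive the extra seats.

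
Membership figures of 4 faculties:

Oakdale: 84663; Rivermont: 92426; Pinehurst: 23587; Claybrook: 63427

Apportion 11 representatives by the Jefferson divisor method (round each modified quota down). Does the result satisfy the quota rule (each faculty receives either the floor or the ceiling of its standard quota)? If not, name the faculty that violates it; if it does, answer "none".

Standard quotas: Oakdale 3.526, Rivermont 3.850, Pinehurst 0.982, Claybrook 2.642.
Jefferson allocation: Oakdale 4, Rivermont 4, Pinehurst 1, Claybrook 2.
Every allocation lies between the lower and upper quota.

none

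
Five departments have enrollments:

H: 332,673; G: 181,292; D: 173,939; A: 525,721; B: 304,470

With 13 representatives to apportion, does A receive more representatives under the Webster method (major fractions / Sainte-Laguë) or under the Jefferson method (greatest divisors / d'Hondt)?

Webster: H 3, G 2, D 1, A 4, B 3.
Jefferson: H 3, G 1, D 1, A 5, B 3.
A gets 4 under Webster and 5 under Jefferson.

Jefferson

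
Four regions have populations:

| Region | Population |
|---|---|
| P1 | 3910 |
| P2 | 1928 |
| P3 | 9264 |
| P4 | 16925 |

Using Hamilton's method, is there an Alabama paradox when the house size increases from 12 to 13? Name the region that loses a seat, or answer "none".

none

At 12 seats: P1 1, P2 1, P3 4, P4 6.
At 13 seats: P1 1, P2 1, P3 4, P4 7.
No region's allocation decreased.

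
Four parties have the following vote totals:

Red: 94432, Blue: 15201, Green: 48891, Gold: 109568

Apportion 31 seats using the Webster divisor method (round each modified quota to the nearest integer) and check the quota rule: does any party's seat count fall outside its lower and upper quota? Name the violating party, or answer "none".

Standard quotas: Red 10.919, Blue 1.758, Green 5.653, Gold 12.670.
Webster allocation: Red 11, Blue 2, Green 6, Gold 12.
Every allocation lies between the lower and upper quota.

none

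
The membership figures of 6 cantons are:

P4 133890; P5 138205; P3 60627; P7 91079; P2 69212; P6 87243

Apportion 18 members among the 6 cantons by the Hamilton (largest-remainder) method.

Standard divisor: 580256 ÷ 18 ≈ 32236.444.
Standard quotas: P4 4.1534, P5 4.2872, P3 1.8807, P7 2.8253, P2 2.1470, P6 2.7063.
Lower quotas: P4 4, P5 4, P3 1, P7 2, P2 2, P6 2 (sum 15, leaving 3 seats).
Remainders in descending order: P3 0.8807, P7 0.8253, P6 0.7063, P5 0.2872, P4 0.1534, P2 0.1470.
The surplus seats go to P3, P7, P6.

P4: 4, P5: 4, P3: 2, P7: 3, P2: 2, P6: 3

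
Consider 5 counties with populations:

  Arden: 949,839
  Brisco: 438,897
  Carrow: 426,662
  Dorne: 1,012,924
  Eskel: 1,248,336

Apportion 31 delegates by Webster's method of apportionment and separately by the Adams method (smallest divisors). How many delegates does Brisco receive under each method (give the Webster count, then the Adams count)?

Webster: Arden 7, Brisco 3, Carrow 3, Dorne 8, Eskel 10.
Adams: Arden 7, Brisco 4, Carrow 3, Dorne 8, Eskel 9.
Brisco gets 3 under Webster and 4 under Adams.

3 and 4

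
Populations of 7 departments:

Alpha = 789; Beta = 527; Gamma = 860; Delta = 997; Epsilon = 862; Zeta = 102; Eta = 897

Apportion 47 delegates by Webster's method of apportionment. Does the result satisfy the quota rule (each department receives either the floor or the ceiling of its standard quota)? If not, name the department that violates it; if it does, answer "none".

Standard quotas: Alpha 7.367, Beta 4.920, Gamma 8.029, Delta 9.309, Epsilon 8.048, Zeta 0.952, Eta 8.375.
Webster allocation: Alpha 7, Beta 5, Gamma 8, Delta 9, Epsilon 8, Zeta 1, Eta 9.
Every allocation lies between the lower and upper quota.

none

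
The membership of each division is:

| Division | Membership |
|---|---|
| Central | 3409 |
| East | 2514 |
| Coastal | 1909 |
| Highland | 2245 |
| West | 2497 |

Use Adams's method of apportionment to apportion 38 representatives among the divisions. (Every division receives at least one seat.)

Central: 10, East: 8, Coastal: 6, Highland: 7, West: 7

Standard divisor 12574/38 ≈ 330.895; standard quotas: Central 10.302, East 7.598, Coastal 5.769, Highland 6.785, West 7.546.
Rounding up gives 11, 8, 6, 7, 8 = 40 seats, so the divisor must be adjusted.
With modified divisor 358: modified quotas Central 9.522, East 7.022, Coastal 5.332, Highland 6.271, West 6.975.
Rounding up: Central 10, East 8, Coastal 6, Highland 7, West 7 (total 38).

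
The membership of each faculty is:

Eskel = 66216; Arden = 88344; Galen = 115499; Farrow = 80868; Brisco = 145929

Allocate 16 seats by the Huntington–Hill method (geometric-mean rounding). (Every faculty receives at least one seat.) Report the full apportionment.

With divisor 32822: modified quotas Eskel 2.017, Arden 2.692, Galen 3.519, Farrow 2.464, Brisco 4.446.
Geometric-mean thresholds: Eskel √(2·3)=2.449, Arden √(2·3)=2.449, Galen √(3·4)=3.464, Farrow √(2·3)=2.449, Brisco √(4·5)=4.472.
Each quota rounded against its threshold gives Eskel 2, Arden 3, Galen 4, Farrow 3, Brisco 4 (total 16).

Eskel: 2, Arden: 3, Galen: 4, Farrow: 3, Brisco: 4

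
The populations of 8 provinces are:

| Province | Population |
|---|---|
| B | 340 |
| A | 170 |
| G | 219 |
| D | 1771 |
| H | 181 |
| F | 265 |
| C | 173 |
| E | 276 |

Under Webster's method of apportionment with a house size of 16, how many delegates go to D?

Standard divisor 3395/16 ≈ 212.188; standard quotas: B 1.602, A 0.801, G 1.032, D 8.346, H 0.853, F 1.249, C 0.815, E 1.301.
Rounding to the nearest integer gives B 2, A 1, G 1, D 8, H 1, F 1, C 1, E 1 — total 16, matching the house size, so no adjustment is needed.
D receives 8.

8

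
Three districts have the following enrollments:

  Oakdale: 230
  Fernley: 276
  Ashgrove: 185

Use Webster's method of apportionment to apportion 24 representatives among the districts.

Oakdale: 8, Fernley: 10, Ashgrove: 6

Standard divisor 691/24 ≈ 28.792; standard quotas: Oakdale 7.988, Fernley 9.586, Ashgrove 6.425.
Rounding to the nearest integer gives Oakdale 8, Fernley 10, Ashgrove 6 — total 24, matching the house size, so no adjustment is needed.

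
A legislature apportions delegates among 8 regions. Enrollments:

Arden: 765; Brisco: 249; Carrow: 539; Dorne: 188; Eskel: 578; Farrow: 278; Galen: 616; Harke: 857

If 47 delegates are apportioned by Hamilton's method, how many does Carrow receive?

6

Total 4070; standard divisor 4070/47 ≈ 86.596.
Standard quotas: Arden 8.834, Brisco 2.875, Carrow 6.224, Dorne 2.171, Eskel 6.675, Farrow 3.210, Galen 7.114, Harke 9.897.
Lower quotas: Arden 8, Brisco 2, Carrow 6, Dorne 2, Eskel 6, Farrow 3, Galen 7, Harke 9 (sum 43, leaving 4 seats).
Remainders in descending order: Harke 0.897, Brisco 0.875, Arden 0.834, Eskel 0.675, Carrow 0.224, Farrow 0.210, Dorne 0.171, Galen 0.114.
Largest remainders: Harke, Brisco, Arden, Eskel receive the extra seats.
Carrow receives 6.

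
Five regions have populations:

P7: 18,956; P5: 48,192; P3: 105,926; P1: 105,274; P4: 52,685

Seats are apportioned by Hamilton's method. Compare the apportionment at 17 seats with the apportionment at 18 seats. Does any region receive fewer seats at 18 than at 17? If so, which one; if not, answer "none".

At 17 seats: P7 1, P5 3, P3 5, P1 5, P4 3.
At 18 seats: P7 1, P5 2, P3 6, P1 6, P4 3.
P5 drops from 3 to 2.

P5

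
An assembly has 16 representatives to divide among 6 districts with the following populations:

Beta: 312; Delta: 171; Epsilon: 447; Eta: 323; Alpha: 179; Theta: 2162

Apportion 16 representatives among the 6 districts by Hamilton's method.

Total 3594; standard divisor 3594/16 ≈ 224.625.
Standard quotas: Beta 1.389, Delta 0.761, Epsilon 1.990, Eta 1.438, Alpha 0.797, Theta 9.625.
Lower quotas: Beta 1, Delta 0, Epsilon 1, Eta 1, Alpha 0, Theta 9 (sum 12, leaving 4 seats).
Remainders in descending order: Epsilon 0.990, Alpha 0.797, Delta 0.761, Theta 0.625, Eta 0.438, Beta 0.389.
The surplus seats go to Epsilon, Alpha, Delta, Theta.

Beta: 1; Delta: 1; Epsilon: 2; Eta: 1; Alpha: 1; Theta: 10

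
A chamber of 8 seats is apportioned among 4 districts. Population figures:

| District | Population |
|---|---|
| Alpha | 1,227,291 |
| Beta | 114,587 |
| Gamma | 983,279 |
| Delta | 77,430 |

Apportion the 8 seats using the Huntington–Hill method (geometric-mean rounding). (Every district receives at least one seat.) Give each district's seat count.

Alpha=3; Beta=1; Gamma=3; Delta=1

With divisor 377855: modified quotas Alpha 3.248, Beta 0.303, Gamma 2.602, Delta 0.205.
Geometric-mean thresholds: Alpha √(3·4)=3.464, Beta (min 1), Gamma √(2·3)=2.449, Delta (min 1).
Each quota rounded against its threshold gives Alpha 3, Beta 1, Gamma 3, Delta 1 (total 8).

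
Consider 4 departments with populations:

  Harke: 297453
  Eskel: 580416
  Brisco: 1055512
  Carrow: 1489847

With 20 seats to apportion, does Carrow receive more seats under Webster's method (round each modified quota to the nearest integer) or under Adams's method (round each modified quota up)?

Webster: Harke 2, Eskel 3, Brisco 6, Carrow 9.
Adams: Harke 2, Eskel 4, Brisco 6, Carrow 8.
Carrow gets 9 under Webster and 8 under Adams.

Webster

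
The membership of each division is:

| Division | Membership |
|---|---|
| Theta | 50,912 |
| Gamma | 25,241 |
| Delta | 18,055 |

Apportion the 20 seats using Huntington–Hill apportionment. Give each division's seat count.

With divisor 4731: modified quotas Theta 10.761, Gamma 5.335, Delta 3.816.
Geometric-mean thresholds: Theta √(10·11)=10.488, Gamma √(5·6)=5.477, Delta √(3·4)=3.464.
Each quota rounded against its threshold gives Theta 11, Gamma 5, Delta 4 (total 20).

Theta: 11; Gamma: 5; Delta: 4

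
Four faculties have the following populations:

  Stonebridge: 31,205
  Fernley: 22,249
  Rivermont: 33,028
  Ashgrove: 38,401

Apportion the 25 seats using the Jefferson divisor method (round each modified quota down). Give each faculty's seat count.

Stonebridge 6, Fernley 4, Rivermont 7, Ashgrove 8

Standard divisor 124883/25 ≈ 4995.32; standard quotas: Stonebridge 6.247, Fernley 4.454, Rivermont 6.612, Ashgrove 7.687.
Rounding down gives 6, 4, 6, 7 = 23 seats, so the divisor must be adjusted.
With modified divisor 4600: modified quotas Stonebridge 6.784, Fernley 4.837, Rivermont 7.180, Ashgrove 8.348.
Rounding down: Stonebridge 6, Fernley 4, Rivermont 7, Ashgrove 8 (total 25).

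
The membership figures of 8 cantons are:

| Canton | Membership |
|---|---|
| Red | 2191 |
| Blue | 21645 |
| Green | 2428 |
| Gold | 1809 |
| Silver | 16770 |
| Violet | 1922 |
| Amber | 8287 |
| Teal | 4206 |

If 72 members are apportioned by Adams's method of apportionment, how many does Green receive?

Standard divisor 59258/72 ≈ 823.028; standard quotas: Red 2.662, Blue 26.299, Green 2.950, Gold 2.198, Silver 20.376, Violet 2.335, Amber 10.069, Teal 5.110.
Rounding up gives 3, 27, 3, 3, 21, 3, 11, 6 = 77 seats, so the divisor must be adjusted.
With modified divisor 870: modified quotas Red 2.518, Blue 24.879, Green 2.791, Gold 2.079, Silver 19.276, Violet 2.209, Amber 9.525, Teal 4.834.
Rounding up: Red 3, Blue 25, Green 3, Gold 3, Silver 20, Violet 3, Amber 10, Teal 5 (total 72).
Green receives 3.

3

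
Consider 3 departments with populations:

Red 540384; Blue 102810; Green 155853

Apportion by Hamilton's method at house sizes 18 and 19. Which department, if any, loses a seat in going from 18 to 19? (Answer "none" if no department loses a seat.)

none

At 18 seats: Red 12, Blue 2, Green 4.
At 19 seats: Red 13, Blue 2, Green 4.
No department's allocation decreased.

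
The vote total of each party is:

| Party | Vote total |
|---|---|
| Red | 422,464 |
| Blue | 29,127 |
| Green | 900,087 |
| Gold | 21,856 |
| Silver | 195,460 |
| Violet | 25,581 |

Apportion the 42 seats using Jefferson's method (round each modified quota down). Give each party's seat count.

Red: 12; Blue: 0; Green: 25; Gold: 0; Silver: 5; Violet: 0

Standard divisor 1594575/42 ≈ 37966.071; standard quotas: Red 11.127, Blue 0.767, Green 23.708, Gold 0.576, Silver 5.148, Violet 0.674.
Rounding down gives 11, 0, 23, 0, 5, 0 = 39 seats, so the divisor must be adjusted.
With modified divisor 34900: modified quotas Red 12.105, Blue 0.835, Green 25.790, Gold 0.626, Silver 5.601, Violet 0.733.
Rounding down: Red 12, Blue 0, Green 25, Gold 0, Silver 5, Violet 0 (total 42).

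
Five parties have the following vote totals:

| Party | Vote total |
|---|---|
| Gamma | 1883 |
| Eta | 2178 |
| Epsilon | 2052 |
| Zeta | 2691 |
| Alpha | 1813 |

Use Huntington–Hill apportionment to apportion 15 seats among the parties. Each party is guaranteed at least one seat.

Gamma 3, Eta 3, Epsilon 3, Zeta 4, Alpha 2

With divisor 754: modified quotas Gamma 2.497, Eta 2.889, Epsilon 2.721, Zeta 3.569, Alpha 2.405.
Geometric-mean thresholds: Gamma √(2·3)=2.449, Eta √(2·3)=2.449, Epsilon √(2·3)=2.449, Zeta √(3·4)=3.464, Alpha √(2·3)=2.449.
Each quota rounded against its threshold gives Gamma 3, Eta 3, Epsilon 3, Zeta 4, Alpha 2 (total 15).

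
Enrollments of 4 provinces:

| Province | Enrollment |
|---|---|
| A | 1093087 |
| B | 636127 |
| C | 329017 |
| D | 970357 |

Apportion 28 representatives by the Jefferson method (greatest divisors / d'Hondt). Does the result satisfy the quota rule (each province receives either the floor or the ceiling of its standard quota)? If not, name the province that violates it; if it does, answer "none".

none

Standard quotas: A 10.106, B 5.881, C 3.042, D 8.971.
Jefferson allocation: A 10, B 6, C 3, D 9.
Every allocation lies between the lower and upper quota.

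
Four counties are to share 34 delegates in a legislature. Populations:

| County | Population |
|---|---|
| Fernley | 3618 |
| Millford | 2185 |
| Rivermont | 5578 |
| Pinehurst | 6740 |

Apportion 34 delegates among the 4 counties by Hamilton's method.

The standard divisor is 18121/34 ≈ 532.971.
Standard quotas: Fernley 6.7884, Millford 4.0997, Rivermont 10.4659, Pinehurst 12.6461.
Lower quotas: Fernley 6, Millford 4, Rivermont 10, Pinehurst 12 (sum 32, leaving 2 seats).
Remainders in descending order: Fernley 0.7884, Pinehurst 0.6461, Rivermont 0.4659, Millford 0.0997.
Largest remainders: Fernley, Pinehurst receive the extra seats.

Fernley 7, Millford 4, Rivermont 10, Pinehurst 13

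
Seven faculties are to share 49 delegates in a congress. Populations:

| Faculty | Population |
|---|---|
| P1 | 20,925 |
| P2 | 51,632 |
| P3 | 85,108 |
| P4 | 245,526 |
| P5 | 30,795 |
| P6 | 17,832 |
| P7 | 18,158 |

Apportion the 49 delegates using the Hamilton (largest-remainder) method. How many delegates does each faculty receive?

The standard divisor is 469976/49 ≈ 9591.347.
Standard quotas: P1 2.1817, P2 5.3832, P3 8.8734, P4 25.5987, P5 3.2107, P6 1.8592, P7 1.8932.
Lower quotas: P1 2, P2 5, P3 8, P4 25, P5 3, P6 1, P7 1 (sum 45, leaving 4 seats).
Remainders in descending order: P7 0.8932, P3 0.8734, P6 0.8592, P4 0.5987, P2 0.3832, P5 0.2107, P1 0.1817.
Largest remainders: P7, P3, P6, P4 receive the extra seats.

P1: 2, P2: 5, P3: 9, P4: 26, P5: 3, P6: 2, P7: 2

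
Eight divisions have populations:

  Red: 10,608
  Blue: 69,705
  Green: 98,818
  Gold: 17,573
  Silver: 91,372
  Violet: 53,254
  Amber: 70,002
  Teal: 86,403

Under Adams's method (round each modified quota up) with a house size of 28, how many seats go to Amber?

Standard divisor 497735/28 ≈ 17776.25; standard quotas: Red 0.597, Blue 3.921, Green 5.559, Gold 0.989, Silver 5.140, Violet 2.996, Amber 3.938, Teal 4.861.
Rounding up gives 1, 4, 6, 1, 6, 3, 4, 5 = 30 seats, so the divisor must be adjusted.
With modified divisor 20700: modified quotas Red 0.512, Blue 3.367, Green 4.774, Gold 0.849, Silver 4.414, Violet 2.573, Amber 3.382, Teal 4.174.
Rounding up: Red 1, Blue 4, Green 5, Gold 1, Silver 5, Violet 3, Amber 4, Teal 5 (total 28).
Amber receives 4.

4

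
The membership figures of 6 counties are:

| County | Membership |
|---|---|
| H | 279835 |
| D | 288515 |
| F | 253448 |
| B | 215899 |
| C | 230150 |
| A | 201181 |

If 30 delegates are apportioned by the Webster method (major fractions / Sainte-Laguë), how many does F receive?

5

Standard divisor 1469028/30 ≈ 48967.6; standard quotas: H 5.715, D 5.892, F 5.176, B 4.409, C 4.700, A 4.108.
Rounding to the nearest integer gives H 6, D 6, F 5, B 4, C 5, A 4 — total 30, matching the house size, so no adjustment is needed.
F receives 5.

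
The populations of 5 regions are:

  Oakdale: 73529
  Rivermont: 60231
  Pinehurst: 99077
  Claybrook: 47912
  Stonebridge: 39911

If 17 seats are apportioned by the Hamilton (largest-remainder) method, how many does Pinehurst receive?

Total 320660; standard divisor 320660/17 ≈ 18862.353.
Standard quotas: Oakdale 3.8982, Rivermont 3.1932, Pinehurst 5.2526, Claybrook 2.5401, Stonebridge 2.1159.
Lower quotas: Oakdale 3, Rivermont 3, Pinehurst 5, Claybrook 2, Stonebridge 2 (sum 15, leaving 2 seats).
Remainders in descending order: Oakdale 0.8982, Claybrook 0.5401, Pinehurst 0.2526, Rivermont 0.1932, Stonebridge 0.1159.
Largest remainders: Oakdale, Claybrook receive the extra seats.
Pinehurst receives 5.

5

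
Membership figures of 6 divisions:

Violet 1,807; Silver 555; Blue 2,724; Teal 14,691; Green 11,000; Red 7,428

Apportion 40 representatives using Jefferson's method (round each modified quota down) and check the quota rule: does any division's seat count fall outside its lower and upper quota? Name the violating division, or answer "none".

Standard quotas: Violet 1.892, Silver 0.581, Blue 2.852, Teal 15.381, Green 11.517, Red 7.777.
Jefferson allocation: Violet 1, Silver 0, Blue 3, Teal 16, Green 12, Red 8.
Every allocation lies between the lower and upper quota.

none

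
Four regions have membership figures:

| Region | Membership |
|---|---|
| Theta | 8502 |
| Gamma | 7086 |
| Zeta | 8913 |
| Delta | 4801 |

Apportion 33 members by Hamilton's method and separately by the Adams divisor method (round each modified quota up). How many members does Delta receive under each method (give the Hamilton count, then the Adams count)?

Hamilton: Theta 10, Gamma 8, Zeta 10, Delta 5.
Adams: Theta 9, Gamma 8, Zeta 10, Delta 6.
Delta gets 5 under Hamilton and 6 under Adams.

5 and 6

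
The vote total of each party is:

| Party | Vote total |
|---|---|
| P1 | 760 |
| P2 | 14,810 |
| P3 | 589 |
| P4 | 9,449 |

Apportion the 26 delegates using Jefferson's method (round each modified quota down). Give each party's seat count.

P1: 0, P2: 16, P3: 0, P4: 10

Standard divisor 25608/26 ≈ 984.923; standard quotas: P1 0.772, P2 15.037, P3 0.598, P4 9.594.
Rounding down gives 0, 15, 0, 9 = 24 seats, so the divisor must be adjusted.
With modified divisor 900: modified quotas P1 0.844, P2 16.456, P3 0.654, P4 10.499.
Rounding down: P1 0, P2 16, P3 0, P4 10 (total 26).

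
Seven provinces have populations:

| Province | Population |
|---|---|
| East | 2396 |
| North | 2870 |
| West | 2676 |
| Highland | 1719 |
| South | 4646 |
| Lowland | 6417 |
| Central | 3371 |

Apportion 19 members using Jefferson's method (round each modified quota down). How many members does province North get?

2

Standard divisor 24095/19 ≈ 1268.158; standard quotas: East 1.889, North 2.263, West 2.110, Highland 1.356, South 3.664, Lowland 5.060, Central 2.658.
Rounding down gives 1, 2, 2, 1, 3, 5, 2 = 16 seats, so the divisor must be adjusted.
With modified divisor 1100: modified quotas East 2.178, North 2.609, West 2.433, Highland 1.563, South 4.224, Lowland 5.834, Central 3.065.
Rounding down: East 2, North 2, West 2, Highland 1, South 4, Lowland 5, Central 3 (total 19).
North receives 2.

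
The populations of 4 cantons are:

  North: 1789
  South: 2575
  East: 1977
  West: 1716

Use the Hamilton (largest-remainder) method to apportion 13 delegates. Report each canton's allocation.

Standard divisor: 8057 ÷ 13 ≈ 619.769.
Standard quotas: North 2.887, South 4.155, East 3.190, West 2.769.
Lower quotas: North 2, South 4, East 3, West 2 (sum 11, leaving 2 seats).
Remainders in descending order: North 0.887, West 0.769, East 0.190, South 0.155.
The surplus seats go to North, West.

North 3; South 4; East 3; West 3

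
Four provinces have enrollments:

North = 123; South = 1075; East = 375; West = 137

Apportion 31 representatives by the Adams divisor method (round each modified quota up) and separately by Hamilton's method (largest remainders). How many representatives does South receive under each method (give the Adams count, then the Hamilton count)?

Adams: North 3, South 18, East 7, West 3.
Hamilton: North 2, South 20, East 7, West 2.
South gets 18 under Adams and 20 under Hamilton.

18 and 20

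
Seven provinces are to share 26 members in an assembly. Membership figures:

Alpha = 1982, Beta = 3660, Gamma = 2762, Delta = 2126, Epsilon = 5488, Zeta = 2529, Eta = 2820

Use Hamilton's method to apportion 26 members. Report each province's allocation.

Alpha: 2; Beta: 5; Gamma: 3; Delta: 3; Epsilon: 7; Zeta: 3; Eta: 3

The standard divisor is 21367/26 ≈ 821.808.
Standard quotas: Alpha 2.4118, Beta 4.4536, Gamma 3.3609, Delta 2.5870, Epsilon 6.6780, Zeta 3.0774, Eta 3.4315.
Lower quotas: Alpha 2, Beta 4, Gamma 3, Delta 2, Epsilon 6, Zeta 3, Eta 3 (sum 23, leaving 3 seats).
Remainders in descending order: Epsilon 0.6780, Delta 0.5870, Beta 0.4536, Eta 0.4315, Alpha 0.4118, Gamma 0.3609, Zeta 0.0774.
Largest remainders: Epsilon, Delta, Beta receive the extra seats.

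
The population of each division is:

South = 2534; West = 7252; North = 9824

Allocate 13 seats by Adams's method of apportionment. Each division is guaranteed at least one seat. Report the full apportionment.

Standard divisor 19610/13 ≈ 1508.462; standard quotas: South 1.680, West 4.808, North 6.513.
Rounding up gives 2, 5, 7 = 14 seats, so the divisor must be adjusted.
With modified divisor 1700: modified quotas South 1.491, West 4.266, North 5.779.
Rounding up: South 2, West 5, North 6 (total 13).

South 2; West 5; North 6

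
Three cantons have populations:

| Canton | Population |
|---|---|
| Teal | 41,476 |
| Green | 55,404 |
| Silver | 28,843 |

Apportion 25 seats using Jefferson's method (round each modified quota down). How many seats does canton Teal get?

Standard divisor 125723/25 ≈ 5028.92; standard quotas: Teal 8.247, Green 11.017, Silver 5.735.
Rounding down gives 8, 11, 5 = 24 seats, so the divisor must be adjusted.
With modified divisor 4700: modified quotas Teal 8.825, Green 11.788, Silver 6.137.
Rounding down: Teal 8, Green 11, Silver 6 (total 25).
Teal receives 8.

8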